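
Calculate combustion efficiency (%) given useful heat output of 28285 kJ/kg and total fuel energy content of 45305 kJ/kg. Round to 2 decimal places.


Efficiency = (Q_useful / Q_fuel) * 100
Efficiency = (28285 / 45305) * 100
Efficiency = 0.6243 * 100 = 62.43%


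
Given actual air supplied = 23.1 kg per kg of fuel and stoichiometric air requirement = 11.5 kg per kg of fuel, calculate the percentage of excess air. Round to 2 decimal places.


Excess air = actual - stoichiometric = 23.1 - 11.5 = 11.60 kg/kg fuel
Excess air % = (excess / stoich) * 100 = (11.60 / 11.5) * 100 = 100.87%


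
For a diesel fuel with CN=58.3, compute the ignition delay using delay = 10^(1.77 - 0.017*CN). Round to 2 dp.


delay = 10^(1.77 - 0.017*CN)
Exponent = 1.77 - 0.017*58.3 = 0.7789
delay = 10^0.7789 = 6.01 ms


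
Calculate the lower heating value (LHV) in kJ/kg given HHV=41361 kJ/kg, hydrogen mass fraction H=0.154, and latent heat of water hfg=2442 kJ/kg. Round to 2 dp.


LHV = HHV - hfg * 9 * H
Water correction = 2442 * 9 * 0.154 = 3384.612 kJ/kg
LHV = 41361 - 3384.612 = 37976.39 kJ/kg


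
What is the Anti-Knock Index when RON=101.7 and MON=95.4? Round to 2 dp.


AKI = (RON + MON) / 2
AKI = (101.7 + 95.4) / 2
AKI = 197.1 / 2 = 98.55


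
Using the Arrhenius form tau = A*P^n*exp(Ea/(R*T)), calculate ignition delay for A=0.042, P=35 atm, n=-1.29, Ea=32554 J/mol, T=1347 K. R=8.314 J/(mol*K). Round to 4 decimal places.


tau = A * P^n * exp(Ea/(R*T))
P^n = 35^(-1.29) = 0.01018948
Ea/(R*T) = 32554/(8.314*1347) = 2.906878
exp(Ea/(R*T)) = 18.299570
tau = 0.042 * 0.01018948 * 18.299570 = 0.0078 ms


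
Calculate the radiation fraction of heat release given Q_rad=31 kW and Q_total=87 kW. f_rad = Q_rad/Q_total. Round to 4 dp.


f_rad = Q_rad / Q_total
f_rad = 31 / 87 = 0.3563


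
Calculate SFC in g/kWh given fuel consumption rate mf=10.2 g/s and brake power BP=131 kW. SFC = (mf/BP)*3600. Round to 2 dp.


SFC = (mf / BP) * 3600
Rate = 10.2 / 131 = 0.077863 g/(s*kW)
SFC = 0.077863 * 3600 = 280.31 g/kWh


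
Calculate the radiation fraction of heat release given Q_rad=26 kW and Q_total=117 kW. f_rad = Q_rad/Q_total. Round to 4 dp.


f_rad = Q_rad / Q_total
f_rad = 26 / 117 = 0.2222


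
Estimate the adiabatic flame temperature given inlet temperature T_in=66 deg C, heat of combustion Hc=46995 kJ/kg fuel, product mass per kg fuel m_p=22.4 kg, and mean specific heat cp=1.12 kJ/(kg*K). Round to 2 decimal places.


T_ad = T_in + Hc / (m_p * cp)
Denominator = 22.4 * 1.12 = 25.0880
Temperature rise = 46995 / 25.0880 = 1873.21 K
T_ad = 66 + 1873.21 = 1939.21 deg C


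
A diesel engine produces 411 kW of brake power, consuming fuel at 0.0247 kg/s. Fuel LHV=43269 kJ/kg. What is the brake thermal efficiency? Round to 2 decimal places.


eta_BTE = (BP / (mf * LHV)) * 100
Denominator = 0.0247 * 43269 = 1068.7443 kW
eta_BTE = (411 / 1068.7443) * 100 = 38.46%


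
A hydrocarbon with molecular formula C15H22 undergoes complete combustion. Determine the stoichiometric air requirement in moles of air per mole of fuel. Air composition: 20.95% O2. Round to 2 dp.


Balanced combustion: C15H22 + 20.5 O2 -> 15 CO2 + 11 H2O
O2 needed = C + H/4 = 15 + 22/4 = 20.50 moles
Air moles = O2 / 0.2095 = 20.50 / 0.2095 = 97.85 moles air


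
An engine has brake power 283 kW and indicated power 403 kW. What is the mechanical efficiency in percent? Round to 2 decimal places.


eta_mech = (BP / IP) * 100
Ratio = 283 / 403 = 0.7022
eta_mech = 0.7022 * 100 = 70.22%


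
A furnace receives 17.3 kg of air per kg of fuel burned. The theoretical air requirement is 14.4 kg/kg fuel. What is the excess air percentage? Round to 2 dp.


Excess air = actual - stoichiometric = 17.3 - 14.4 = 2.90 kg/kg fuel
Excess air % = (excess / stoich) * 100 = (2.90 / 14.4) * 100 = 20.14%


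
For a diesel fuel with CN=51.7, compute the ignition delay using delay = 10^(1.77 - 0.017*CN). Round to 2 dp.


delay = 10^(1.77 - 0.017*CN)
Exponent = 1.77 - 0.017*51.7 = 0.8911
delay = 10^0.8911 = 7.78 ms


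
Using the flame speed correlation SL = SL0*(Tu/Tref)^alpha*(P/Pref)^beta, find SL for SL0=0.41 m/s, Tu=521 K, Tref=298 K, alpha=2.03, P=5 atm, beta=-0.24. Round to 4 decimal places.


SL = SL0 * (Tu/Tref)^alpha * (P/Pref)^beta
T ratio = 521/298 = 1.74832215
(T ratio)^alpha = 1.74832215^2.03 = 3.108290
(P/Pref)^beta = 5^(-0.24) = 0.679590
SL = 0.41 * 3.108290 * 0.679590 = 0.8661 m/s


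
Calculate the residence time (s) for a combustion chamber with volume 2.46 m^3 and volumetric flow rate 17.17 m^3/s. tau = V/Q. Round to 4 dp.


tau = V / Q_flow
tau = 2.46 / 17.17 = 0.1433 s


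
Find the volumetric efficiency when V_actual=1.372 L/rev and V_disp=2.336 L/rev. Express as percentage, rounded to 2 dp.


eta_v = (V_actual / V_disp) * 100
Ratio = 1.372 / 2.336 = 0.5873
eta_v = 0.5873 * 100 = 58.73%


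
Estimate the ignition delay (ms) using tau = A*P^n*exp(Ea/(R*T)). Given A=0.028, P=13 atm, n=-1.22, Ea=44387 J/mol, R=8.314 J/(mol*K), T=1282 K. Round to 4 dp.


tau = A * P^n * exp(Ea/(R*T))
P^n = 13^(-1.22) = 0.04375111
Ea/(R*T) = 44387/(8.314*1282) = 4.164451
exp(Ea/(R*T)) = 64.357335
tau = 0.028 * 0.04375111 * 64.357335 = 0.0788 ms


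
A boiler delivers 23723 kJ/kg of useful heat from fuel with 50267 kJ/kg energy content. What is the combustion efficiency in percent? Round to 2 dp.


Efficiency = (Q_useful / Q_fuel) * 100
Efficiency = (23723 / 50267) * 100
Efficiency = 0.4719 * 100 = 47.19%


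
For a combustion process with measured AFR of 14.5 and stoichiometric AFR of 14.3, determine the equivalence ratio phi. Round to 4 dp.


phi = AFR_stoich / AFR_actual
phi = 14.3 / 14.5 = 0.9862


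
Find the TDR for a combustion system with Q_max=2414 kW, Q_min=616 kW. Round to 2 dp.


TDR = Q_max / Q_min
TDR = 2414 / 616 = 3.92


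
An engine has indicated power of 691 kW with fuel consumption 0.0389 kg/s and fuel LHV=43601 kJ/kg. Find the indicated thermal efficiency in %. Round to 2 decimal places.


eta_ith = (IP / (mf * LHV)) * 100
Denominator = 0.0389 * 43601 = 1696.0789 kW
eta_ith = (691 / 1696.0789) * 100 = 40.74%


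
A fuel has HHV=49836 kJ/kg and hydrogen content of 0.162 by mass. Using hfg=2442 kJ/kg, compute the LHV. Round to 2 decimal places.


LHV = HHV - hfg * 9 * H
Water correction = 2442 * 9 * 0.162 = 3560.436 kJ/kg
LHV = 49836 - 3560.436 = 46275.56 kJ/kg


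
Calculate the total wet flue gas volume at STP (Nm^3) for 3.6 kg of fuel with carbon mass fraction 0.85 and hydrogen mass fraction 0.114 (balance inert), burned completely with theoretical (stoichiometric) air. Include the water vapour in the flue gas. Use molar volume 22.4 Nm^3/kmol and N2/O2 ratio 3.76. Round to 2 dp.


Per kg fuel: CO2 = (C/12 kmol)*22.4 = (0.85/12)*22.4 = 1.58667 Nm^3
Per kg fuel: H2O = (H/2 kmol)*22.4 = (0.114/2)*22.4 = 1.27680 Nm^3
O2 needed per kg fuel = C/12 + H/4 = 0.85/12 + 0.114/4 = 0.09933333 kmol
Per kg fuel: N2 = O2*3.76*22.4 = 0.09933333*3.76*22.4 = 8.36625 Nm^3
Total per kg = 1.58667 + 1.27680 + 8.36625 = 11.22972 Nm^3
Total = 11.22972 * 3.6 = 40.43 Nm^3


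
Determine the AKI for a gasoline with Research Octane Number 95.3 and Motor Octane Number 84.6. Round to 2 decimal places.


AKI = (RON + MON) / 2
AKI = (95.3 + 84.6) / 2
AKI = 179.9 / 2 = 89.95


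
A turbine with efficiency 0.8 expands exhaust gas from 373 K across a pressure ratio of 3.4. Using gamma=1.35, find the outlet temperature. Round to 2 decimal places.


T_out = T_in * (1 - eta * (1 - PR^(-(gamma-1)/gamma)))
Exponent = -(1.35-1)/1.35 = -0.25925926
PR^exp = 3.4^(-0.25925926) = 0.72813041
Factor = 1 - 0.8*(1 - 0.72813041) = 0.78250433
T_out = 373 * 0.78250433 = 291.87 K


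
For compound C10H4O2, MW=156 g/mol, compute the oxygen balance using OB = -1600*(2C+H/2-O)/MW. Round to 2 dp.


OB = -1600 * (2C + H/2 - O) / MW
Inner = 2*10 + 4/2 - 2 = 20.00
OB = -1600 * 20.00 / 156 = -205.13%


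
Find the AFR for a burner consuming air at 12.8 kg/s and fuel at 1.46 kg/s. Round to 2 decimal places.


AFR = m_air / m_fuel
AFR = 12.8 / 1.46 = 8.77


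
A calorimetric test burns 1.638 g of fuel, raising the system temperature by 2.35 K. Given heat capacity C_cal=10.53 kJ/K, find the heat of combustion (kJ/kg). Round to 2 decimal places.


Hc = C_cal * delta_T / m_fuel
Q_released = 10.53 * 2.35 = 24.7455 kJ
m_fuel = 1.638 g = 1.638/1000 kg = 0.001638 kg
Hc = 24.7455 / 0.001638 = 15107.14 kJ/kg


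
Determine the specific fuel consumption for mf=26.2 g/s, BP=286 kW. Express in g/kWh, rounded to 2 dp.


SFC = (mf / BP) * 3600
Rate = 26.2 / 286 = 0.091608 g/(s*kW)
SFC = 0.091608 * 3600 = 329.79 g/kWh


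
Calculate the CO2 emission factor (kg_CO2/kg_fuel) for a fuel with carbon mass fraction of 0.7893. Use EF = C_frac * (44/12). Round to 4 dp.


EF = C_frac * (M_CO2 / M_C)
EF = 0.7893 * (44/12)
EF = 0.7893 * 3.666667 = 2.8941 kg_CO2/kg_fuel


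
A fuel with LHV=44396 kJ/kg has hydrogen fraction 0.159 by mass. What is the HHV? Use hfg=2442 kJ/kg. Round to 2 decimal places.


HHV = LHV + hfg * 9 * H
Water addition = 2442 * 9 * 0.159 = 3494.502 kJ/kg
HHV = 44396 + 3494.502 = 47890.50 kJ/kg


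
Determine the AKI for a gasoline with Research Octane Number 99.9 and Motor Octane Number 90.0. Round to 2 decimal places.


AKI = (RON + MON) / 2
AKI = (99.9 + 90.0) / 2
AKI = 189.9 / 2 = 94.95


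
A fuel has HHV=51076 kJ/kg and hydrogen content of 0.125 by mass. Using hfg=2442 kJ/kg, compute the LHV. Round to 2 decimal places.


LHV = HHV - hfg * 9 * H
Water correction = 2442 * 9 * 0.125 = 2747.250 kJ/kg
LHV = 51076 - 2747.250 = 48328.75 kJ/kg


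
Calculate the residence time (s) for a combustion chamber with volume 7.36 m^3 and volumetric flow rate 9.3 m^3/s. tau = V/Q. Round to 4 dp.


tau = V / Q_flow
tau = 7.36 / 9.3 = 0.7914 s


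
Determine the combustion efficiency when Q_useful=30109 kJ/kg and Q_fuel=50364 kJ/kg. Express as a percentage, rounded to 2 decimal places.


Efficiency = (Q_useful / Q_fuel) * 100
Efficiency = (30109 / 50364) * 100
Efficiency = 0.5978 * 100 = 59.78%


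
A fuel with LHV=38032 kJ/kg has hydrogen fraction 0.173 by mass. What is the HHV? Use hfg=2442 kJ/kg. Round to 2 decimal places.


HHV = LHV + hfg * 9 * H
Water addition = 2442 * 9 * 0.173 = 3802.194 kJ/kg
HHV = 38032 + 3802.194 = 41834.19 kJ/kg


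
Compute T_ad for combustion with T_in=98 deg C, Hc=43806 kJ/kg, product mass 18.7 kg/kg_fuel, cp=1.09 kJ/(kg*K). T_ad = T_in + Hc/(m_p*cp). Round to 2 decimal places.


T_ad = T_in + Hc / (m_p * cp)
Denominator = 18.7 * 1.09 = 20.3830
Temperature rise = 43806 / 20.3830 = 2149.14 K
T_ad = 98 + 2149.14 = 2247.14 deg C


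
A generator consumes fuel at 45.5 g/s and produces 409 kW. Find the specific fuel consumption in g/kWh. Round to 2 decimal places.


SFC = (mf / BP) * 3600
Rate = 45.5 / 409 = 0.111247 g/(s*kW)
SFC = 0.111247 * 3600 = 400.49 g/kWh


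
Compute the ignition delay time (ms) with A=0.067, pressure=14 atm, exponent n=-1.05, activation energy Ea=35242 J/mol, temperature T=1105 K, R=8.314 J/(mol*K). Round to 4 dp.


tau = A * P^n * exp(Ea/(R*T))
P^n = 14^(-1.05) = 0.06259874
Ea/(R*T) = 35242/(8.314*1105) = 3.836085
exp(Ea/(R*T)) = 46.343694
tau = 0.067 * 0.06259874 * 46.343694 = 0.1944 ms


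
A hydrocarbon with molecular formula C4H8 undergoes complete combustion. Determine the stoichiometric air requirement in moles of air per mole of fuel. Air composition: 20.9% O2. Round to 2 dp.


Balanced combustion: C4H8 + 6 O2 -> 4 CO2 + 4 H2O
O2 needed = C + H/4 = 4 + 8/4 = 6.00 moles
Air moles = O2 / 0.209 = 6.00 / 0.209 = 28.71 moles air


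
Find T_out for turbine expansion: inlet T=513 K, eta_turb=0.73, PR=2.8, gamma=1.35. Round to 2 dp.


T_out = T_in * (1 - eta * (1 - PR^(-(gamma-1)/gamma)))
Exponent = -(1.35-1)/1.35 = -0.25925926
PR^exp = 2.8^(-0.25925926) = 0.76572026
Factor = 1 - 0.73*(1 - 0.76572026) = 0.82897579
T_out = 513 * 0.82897579 = 425.26 K


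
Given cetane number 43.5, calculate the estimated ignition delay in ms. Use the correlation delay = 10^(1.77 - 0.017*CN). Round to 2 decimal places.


delay = 10^(1.77 - 0.017*CN)
Exponent = 1.77 - 0.017*43.5 = 1.0305
delay = 10^1.0305 = 10.73 ms


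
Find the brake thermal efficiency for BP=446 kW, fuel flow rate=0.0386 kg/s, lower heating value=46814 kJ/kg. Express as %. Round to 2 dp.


eta_BTE = (BP / (mf * LHV)) * 100
Denominator = 0.0386 * 46814 = 1807.0204 kW
eta_BTE = (446 / 1807.0204) * 100 = 24.68%


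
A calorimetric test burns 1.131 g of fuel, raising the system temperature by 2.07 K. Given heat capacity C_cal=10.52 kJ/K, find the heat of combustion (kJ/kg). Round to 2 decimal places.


Hc = C_cal * delta_T / m_fuel
Q_released = 10.52 * 2.07 = 21.7764 kJ
m_fuel = 1.131 g = 1.131/1000 kg = 0.001131 kg
Hc = 21.7764 / 0.001131 = 19254.11 kJ/kg


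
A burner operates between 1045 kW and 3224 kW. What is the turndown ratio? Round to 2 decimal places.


TDR = Q_max / Q_min
TDR = 3224 / 1045 = 3.09


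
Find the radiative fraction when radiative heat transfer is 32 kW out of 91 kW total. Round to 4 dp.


f_rad = Q_rad / Q_total
f_rad = 32 / 91 = 0.3516


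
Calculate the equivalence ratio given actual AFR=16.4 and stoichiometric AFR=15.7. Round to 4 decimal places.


phi = AFR_stoich / AFR_actual
phi = 15.7 / 16.4 = 0.9573


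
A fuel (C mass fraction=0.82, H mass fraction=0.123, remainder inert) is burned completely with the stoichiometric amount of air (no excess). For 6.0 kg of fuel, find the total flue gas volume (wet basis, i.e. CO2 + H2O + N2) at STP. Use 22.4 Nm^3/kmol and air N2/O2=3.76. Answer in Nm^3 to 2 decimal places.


Per kg fuel: CO2 = (C/12 kmol)*22.4 = (0.82/12)*22.4 = 1.53067 Nm^3
Per kg fuel: H2O = (H/2 kmol)*22.4 = (0.123/2)*22.4 = 1.37760 Nm^3
O2 needed per kg fuel = C/12 + H/4 = 0.82/12 + 0.123/4 = 0.09908333 kmol
Per kg fuel: N2 = O2*3.76*22.4 = 0.09908333*3.76*22.4 = 8.34519 Nm^3
Total per kg = 1.53067 + 1.37760 + 8.34519 = 11.25346 Nm^3
Total = 11.25346 * 6.0 = 67.52 Nm^3


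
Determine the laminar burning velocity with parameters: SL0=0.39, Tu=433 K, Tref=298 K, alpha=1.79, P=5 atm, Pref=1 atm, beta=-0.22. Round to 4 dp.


SL = SL0 * (Tu/Tref)^alpha * (P/Pref)^beta
T ratio = 433/298 = 1.45302013
(T ratio)^alpha = 1.45302013^1.79 = 1.951939
(P/Pref)^beta = 5^(-0.22) = 0.701821
SL = 0.39 * 1.951939 * 0.701821 = 0.5343 m/s


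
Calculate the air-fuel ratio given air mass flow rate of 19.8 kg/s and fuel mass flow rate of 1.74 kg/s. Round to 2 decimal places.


AFR = m_air / m_fuel
AFR = 19.8 / 1.74 = 11.38


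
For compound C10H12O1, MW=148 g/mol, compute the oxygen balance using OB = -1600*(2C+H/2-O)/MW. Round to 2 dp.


OB = -1600 * (2C + H/2 - O) / MW
Inner = 2*10 + 12/2 - 1 = 25.00
OB = -1600 * 25.00 / 148 = -270.27%


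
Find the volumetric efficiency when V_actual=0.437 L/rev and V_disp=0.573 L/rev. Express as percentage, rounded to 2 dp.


eta_v = (V_actual / V_disp) * 100
Ratio = 0.437 / 0.573 = 0.7627
eta_v = 0.7627 * 100 = 76.27%


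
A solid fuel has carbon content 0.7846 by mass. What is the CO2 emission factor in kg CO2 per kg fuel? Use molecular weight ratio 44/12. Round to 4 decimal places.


EF = C_frac * (M_CO2 / M_C)
EF = 0.7846 * (44/12)
EF = 0.7846 * 3.666667 = 2.8769 kg_CO2/kg_fuel


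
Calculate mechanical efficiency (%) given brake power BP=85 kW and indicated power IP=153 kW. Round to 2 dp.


eta_mech = (BP / IP) * 100
Ratio = 85 / 153 = 0.5556
eta_mech = 0.5556 * 100 = 55.56%


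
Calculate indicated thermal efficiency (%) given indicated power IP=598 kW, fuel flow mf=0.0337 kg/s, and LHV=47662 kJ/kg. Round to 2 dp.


eta_ith = (IP / (mf * LHV)) * 100
Denominator = 0.0337 * 47662 = 1606.2094 kW
eta_ith = (598 / 1606.2094) * 100 = 37.23%


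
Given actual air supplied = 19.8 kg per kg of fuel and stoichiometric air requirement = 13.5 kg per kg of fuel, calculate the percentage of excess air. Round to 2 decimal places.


Excess air = actual - stoichiometric = 19.8 - 13.5 = 6.30 kg/kg fuel
Excess air % = (excess / stoich) * 100 = (6.30 / 13.5) * 100 = 46.67%


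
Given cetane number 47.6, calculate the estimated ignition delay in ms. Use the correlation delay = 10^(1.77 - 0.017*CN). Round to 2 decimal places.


delay = 10^(1.77 - 0.017*CN)
Exponent = 1.77 - 0.017*47.6 = 0.9608
delay = 10^0.9608 = 9.14 ms


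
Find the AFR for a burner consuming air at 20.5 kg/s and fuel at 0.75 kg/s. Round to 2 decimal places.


AFR = m_air / m_fuel
AFR = 20.5 / 0.75 = 27.33


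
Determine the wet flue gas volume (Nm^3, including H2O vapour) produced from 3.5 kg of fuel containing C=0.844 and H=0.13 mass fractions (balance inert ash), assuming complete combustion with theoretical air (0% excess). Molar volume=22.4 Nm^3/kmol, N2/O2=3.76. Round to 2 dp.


Per kg fuel: CO2 = (C/12 kmol)*22.4 = (0.844/12)*22.4 = 1.57547 Nm^3
Per kg fuel: H2O = (H/2 kmol)*22.4 = (0.13/2)*22.4 = 1.45600 Nm^3
O2 needed per kg fuel = C/12 + H/4 = 0.844/12 + 0.13/4 = 0.10283333 kmol
Per kg fuel: N2 = O2*3.76*22.4 = 0.10283333*3.76*22.4 = 8.66103 Nm^3
Total per kg = 1.57547 + 1.45600 + 8.66103 = 11.69250 Nm^3
Total = 11.69250 * 3.5 = 40.92 Nm^3


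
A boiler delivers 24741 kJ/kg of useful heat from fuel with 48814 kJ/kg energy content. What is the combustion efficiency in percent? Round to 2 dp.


Efficiency = (Q_useful / Q_fuel) * 100
Efficiency = (24741 / 48814) * 100
Efficiency = 0.5068 * 100 = 50.68%


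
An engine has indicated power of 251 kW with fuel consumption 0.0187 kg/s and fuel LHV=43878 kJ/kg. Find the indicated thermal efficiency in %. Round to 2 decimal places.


eta_ith = (IP / (mf * LHV)) * 100
Denominator = 0.0187 * 43878 = 820.5186 kW
eta_ith = (251 / 820.5186) * 100 = 30.59%


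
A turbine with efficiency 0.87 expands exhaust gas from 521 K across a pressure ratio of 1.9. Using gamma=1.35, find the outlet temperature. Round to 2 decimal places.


T_out = T_in * (1 - eta * (1 - PR^(-(gamma-1)/gamma)))
Exponent = -(1.35-1)/1.35 = -0.25925926
PR^exp = 1.9^(-0.25925926) = 0.84670193
Factor = 1 - 0.87*(1 - 0.84670193) = 0.86663068
T_out = 521 * 0.86663068 = 451.51 K


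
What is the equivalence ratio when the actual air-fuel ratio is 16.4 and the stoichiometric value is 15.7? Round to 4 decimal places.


phi = AFR_stoich / AFR_actual
phi = 15.7 / 16.4 = 0.9573


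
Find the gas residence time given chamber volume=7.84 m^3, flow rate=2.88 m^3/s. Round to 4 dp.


tau = V / Q_flow
tau = 7.84 / 2.88 = 2.7222 s


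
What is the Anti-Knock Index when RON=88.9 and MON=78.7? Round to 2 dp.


AKI = (RON + MON) / 2
AKI = (88.9 + 78.7) / 2
AKI = 167.6 / 2 = 83.80


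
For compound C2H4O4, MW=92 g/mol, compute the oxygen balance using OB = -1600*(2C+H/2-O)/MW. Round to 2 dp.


OB = -1600 * (2C + H/2 - O) / MW
Inner = 2*2 + 4/2 - 4 = 2.00
OB = -1600 * 2.00 / 92 = -34.78%


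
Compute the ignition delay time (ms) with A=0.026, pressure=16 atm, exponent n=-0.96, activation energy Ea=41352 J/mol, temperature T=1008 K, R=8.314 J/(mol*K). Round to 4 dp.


tau = A * P^n * exp(Ea/(R*T))
P^n = 16^(-0.96) = 0.06983045
Ea/(R*T) = 41352/(8.314*1008) = 4.934305
exp(Ea/(R*T)) = 138.976483
tau = 0.026 * 0.06983045 * 138.976483 = 0.2523 ms


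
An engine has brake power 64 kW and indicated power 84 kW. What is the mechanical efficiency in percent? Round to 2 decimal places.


eta_mech = (BP / IP) * 100
Ratio = 64 / 84 = 0.7619
eta_mech = 0.7619 * 100 = 76.19%


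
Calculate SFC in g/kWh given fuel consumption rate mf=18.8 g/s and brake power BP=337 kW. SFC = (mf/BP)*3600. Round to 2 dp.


SFC = (mf / BP) * 3600
Rate = 18.8 / 337 = 0.055786 g/(s*kW)
SFC = 0.055786 * 3600 = 200.83 g/kWh


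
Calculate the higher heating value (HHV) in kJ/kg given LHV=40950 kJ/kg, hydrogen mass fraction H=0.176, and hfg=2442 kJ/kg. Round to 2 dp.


HHV = LHV + hfg * 9 * H
Water addition = 2442 * 9 * 0.176 = 3868.128 kJ/kg
HHV = 40950 + 3868.128 = 44818.13 kJ/kg


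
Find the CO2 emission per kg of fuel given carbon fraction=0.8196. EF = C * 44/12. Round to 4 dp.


EF = C_frac * (M_CO2 / M_C)
EF = 0.8196 * (44/12)
EF = 0.8196 * 3.666667 = 3.0052 kg_CO2/kg_fuel


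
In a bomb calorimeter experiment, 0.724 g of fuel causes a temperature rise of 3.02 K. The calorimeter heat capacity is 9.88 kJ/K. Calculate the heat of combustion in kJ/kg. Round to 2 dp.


Hc = C_cal * delta_T / m_fuel
Q_released = 9.88 * 3.02 = 29.8376 kJ
m_fuel = 0.724 g = 0.724/1000 kg = 0.000724 kg
Hc = 29.8376 / 0.000724 = 41212.15 kJ/kg


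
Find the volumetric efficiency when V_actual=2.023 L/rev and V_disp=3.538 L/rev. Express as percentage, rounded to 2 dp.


eta_v = (V_actual / V_disp) * 100
Ratio = 2.023 / 3.538 = 0.5718
eta_v = 0.5718 * 100 = 57.18%


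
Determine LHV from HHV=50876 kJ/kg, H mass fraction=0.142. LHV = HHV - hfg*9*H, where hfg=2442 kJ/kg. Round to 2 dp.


LHV = HHV - hfg * 9 * H
Water correction = 2442 * 9 * 0.142 = 3120.876 kJ/kg
LHV = 50876 - 3120.876 = 47755.12 kJ/kg


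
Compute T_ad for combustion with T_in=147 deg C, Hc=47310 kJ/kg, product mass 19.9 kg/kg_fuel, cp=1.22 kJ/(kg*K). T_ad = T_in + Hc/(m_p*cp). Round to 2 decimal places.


T_ad = T_in + Hc / (m_p * cp)
Denominator = 19.9 * 1.22 = 24.2780
Temperature rise = 47310 / 24.2780 = 1948.68 K
T_ad = 147 + 1948.68 = 2095.68 deg C


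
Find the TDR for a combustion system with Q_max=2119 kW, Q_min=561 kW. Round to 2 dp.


TDR = Q_max / Q_min
TDR = 2119 / 561 = 3.78


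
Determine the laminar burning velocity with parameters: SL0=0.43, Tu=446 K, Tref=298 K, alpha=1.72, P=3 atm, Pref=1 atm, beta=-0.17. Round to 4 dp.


SL = SL0 * (Tu/Tref)^alpha * (P/Pref)^beta
T ratio = 446/298 = 1.49664430
(T ratio)^alpha = 1.49664430^1.72 = 2.000801
(P/Pref)^beta = 3^(-0.17) = 0.829639
SL = 0.43 * 2.000801 * 0.829639 = 0.7138 m/s


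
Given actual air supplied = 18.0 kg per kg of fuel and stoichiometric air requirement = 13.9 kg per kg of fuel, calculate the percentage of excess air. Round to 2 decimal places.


Excess air = actual - stoichiometric = 18.0 - 13.9 = 4.10 kg/kg fuel
Excess air % = (excess / stoich) * 100 = (4.10 / 13.9) * 100 = 29.50%


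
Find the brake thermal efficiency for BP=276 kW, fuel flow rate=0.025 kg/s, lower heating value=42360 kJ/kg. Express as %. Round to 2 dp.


eta_BTE = (BP / (mf * LHV)) * 100
Denominator = 0.025 * 42360 = 1059.0000 kW
eta_BTE = (276 / 1059.0000) * 100 = 26.06%


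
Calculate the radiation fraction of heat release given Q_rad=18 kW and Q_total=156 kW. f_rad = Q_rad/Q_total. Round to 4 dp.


f_rad = Q_rad / Q_total
f_rad = 18 / 156 = 0.1154


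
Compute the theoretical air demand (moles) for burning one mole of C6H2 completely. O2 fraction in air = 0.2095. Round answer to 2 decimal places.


Balanced combustion: C6H2 + 6.5 O2 -> 6 CO2 + 1 H2O
O2 needed = C + H/4 = 6 + 2/4 = 6.50 moles
Air moles = O2 / 0.2095 = 6.50 / 0.2095 = 31.03 moles air


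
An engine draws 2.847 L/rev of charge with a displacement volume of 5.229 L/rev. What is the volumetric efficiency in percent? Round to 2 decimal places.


eta_v = (V_actual / V_disp) * 100
Ratio = 2.847 / 5.229 = 0.5445
eta_v = 0.5445 * 100 = 54.45%


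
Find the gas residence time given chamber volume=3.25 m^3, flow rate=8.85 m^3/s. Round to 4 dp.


tau = V / Q_flow
tau = 3.25 / 8.85 = 0.3672 s


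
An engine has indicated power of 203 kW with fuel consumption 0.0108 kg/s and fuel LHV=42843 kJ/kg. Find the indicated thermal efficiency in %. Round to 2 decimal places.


eta_ith = (IP / (mf * LHV)) * 100
Denominator = 0.0108 * 42843 = 462.7044 kW
eta_ith = (203 / 462.7044) * 100 = 43.87%


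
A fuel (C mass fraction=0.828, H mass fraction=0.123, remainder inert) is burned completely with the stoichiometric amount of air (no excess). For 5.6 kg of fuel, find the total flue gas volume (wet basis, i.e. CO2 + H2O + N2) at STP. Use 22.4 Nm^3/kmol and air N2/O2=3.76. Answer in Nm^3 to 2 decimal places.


Per kg fuel: CO2 = (C/12 kmol)*22.4 = (0.828/12)*22.4 = 1.54560 Nm^3
Per kg fuel: H2O = (H/2 kmol)*22.4 = (0.123/2)*22.4 = 1.37760 Nm^3
O2 needed per kg fuel = C/12 + H/4 = 0.828/12 + 0.123/4 = 0.09975000 kmol
Per kg fuel: N2 = O2*3.76*22.4 = 0.09975000*3.76*22.4 = 8.40134 Nm^3
Total per kg = 1.54560 + 1.37760 + 8.40134 = 11.32454 Nm^3
Total = 11.32454 * 5.6 = 63.42 Nm^3


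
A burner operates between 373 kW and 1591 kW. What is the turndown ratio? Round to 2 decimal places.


TDR = Q_max / Q_min
TDR = 1591 / 373 = 4.27


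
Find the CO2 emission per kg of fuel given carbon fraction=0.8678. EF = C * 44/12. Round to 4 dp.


EF = C_frac * (M_CO2 / M_C)
EF = 0.8678 * (44/12)
EF = 0.8678 * 3.666667 = 3.1819 kg_CO2/kg_fuel


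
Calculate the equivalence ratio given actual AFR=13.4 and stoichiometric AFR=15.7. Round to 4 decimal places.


phi = AFR_stoich / AFR_actual
phi = 15.7 / 13.4 = 1.1716


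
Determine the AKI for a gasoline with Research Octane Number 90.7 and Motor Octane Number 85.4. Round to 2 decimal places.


AKI = (RON + MON) / 2
AKI = (90.7 + 85.4) / 2
AKI = 176.1 / 2 = 88.05


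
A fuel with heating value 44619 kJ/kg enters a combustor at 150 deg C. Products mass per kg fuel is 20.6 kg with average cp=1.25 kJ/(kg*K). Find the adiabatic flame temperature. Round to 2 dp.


T_ad = T_in + Hc / (m_p * cp)
Denominator = 20.6 * 1.25 = 25.7500
Temperature rise = 44619 / 25.7500 = 1732.78 K
T_ad = 150 + 1732.78 = 1882.78 deg C


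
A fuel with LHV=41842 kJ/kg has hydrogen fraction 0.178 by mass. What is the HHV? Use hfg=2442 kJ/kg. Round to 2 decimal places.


HHV = LHV + hfg * 9 * H
Water addition = 2442 * 9 * 0.178 = 3912.084 kJ/kg
HHV = 41842 + 3912.084 = 45754.08 kJ/kg


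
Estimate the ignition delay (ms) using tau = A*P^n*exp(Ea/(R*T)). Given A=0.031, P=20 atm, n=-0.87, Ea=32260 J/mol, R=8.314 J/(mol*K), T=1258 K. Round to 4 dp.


tau = A * P^n * exp(Ea/(R*T))
P^n = 20^(-0.87) = 0.07380808
Ea/(R*T) = 32260/(8.314*1258) = 3.084421
exp(Ea/(R*T)) = 21.854817
tau = 0.031 * 0.07380808 * 21.854817 = 0.0500 ms


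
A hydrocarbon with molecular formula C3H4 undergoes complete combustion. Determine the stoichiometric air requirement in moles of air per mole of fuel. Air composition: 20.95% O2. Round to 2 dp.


Balanced combustion: C3H4 + 4 O2 -> 3 CO2 + 2 H2O
O2 needed = C + H/4 = 3 + 4/4 = 4.00 moles
Air moles = O2 / 0.2095 = 4.00 / 0.2095 = 19.09 moles air


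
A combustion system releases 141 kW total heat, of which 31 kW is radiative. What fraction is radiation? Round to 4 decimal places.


f_rad = Q_rad / Q_total
f_rad = 31 / 141 = 0.2199


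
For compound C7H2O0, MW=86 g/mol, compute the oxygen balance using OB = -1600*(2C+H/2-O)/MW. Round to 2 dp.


OB = -1600 * (2C + H/2 - O) / MW
Inner = 2*7 + 2/2 - 0 = 15.00
OB = -1600 * 15.00 / 86 = -279.07%


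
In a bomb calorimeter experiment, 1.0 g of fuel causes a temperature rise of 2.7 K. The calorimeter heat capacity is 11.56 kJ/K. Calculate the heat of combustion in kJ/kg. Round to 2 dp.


Hc = C_cal * delta_T / m_fuel
Q_released = 11.56 * 2.7 = 31.2120 kJ
m_fuel = 1.0 g = 1.0/1000 kg = 0.001000 kg
Hc = 31.2120 / 0.001000 = 31212.00 kJ/kg


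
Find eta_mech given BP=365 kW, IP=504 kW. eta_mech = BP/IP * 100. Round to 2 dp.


eta_mech = (BP / IP) * 100
Ratio = 365 / 504 = 0.7242
eta_mech = 0.7242 * 100 = 72.42%


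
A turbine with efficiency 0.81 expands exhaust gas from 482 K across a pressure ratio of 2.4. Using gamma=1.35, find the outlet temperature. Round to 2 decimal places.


T_out = T_in * (1 - eta * (1 - PR^(-(gamma-1)/gamma)))
Exponent = -(1.35-1)/1.35 = -0.25925926
PR^exp = 2.4^(-0.25925926) = 0.79694200
Factor = 1 - 0.81*(1 - 0.79694200) = 0.83552302
T_out = 482 * 0.83552302 = 402.72 K


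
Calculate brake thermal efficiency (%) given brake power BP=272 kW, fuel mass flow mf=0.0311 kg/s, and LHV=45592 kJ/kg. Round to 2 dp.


eta_BTE = (BP / (mf * LHV)) * 100
Denominator = 0.0311 * 45592 = 1417.9112 kW
eta_BTE = (272 / 1417.9112) * 100 = 19.18%


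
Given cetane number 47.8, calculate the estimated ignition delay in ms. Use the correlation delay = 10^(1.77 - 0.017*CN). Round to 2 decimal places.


delay = 10^(1.77 - 0.017*CN)
Exponent = 1.77 - 0.017*47.8 = 0.9574
delay = 10^0.9574 = 9.07 ms


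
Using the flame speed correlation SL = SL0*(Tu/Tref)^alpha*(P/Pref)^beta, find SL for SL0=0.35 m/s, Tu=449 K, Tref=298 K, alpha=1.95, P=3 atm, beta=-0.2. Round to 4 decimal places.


SL = SL0 * (Tu/Tref)^alpha * (P/Pref)^beta
T ratio = 449/298 = 1.50671141
(T ratio)^alpha = 1.50671141^1.95 = 2.224122
(P/Pref)^beta = 3^(-0.2) = 0.802742
SL = 0.35 * 2.224122 * 0.802742 = 0.6249 m/s


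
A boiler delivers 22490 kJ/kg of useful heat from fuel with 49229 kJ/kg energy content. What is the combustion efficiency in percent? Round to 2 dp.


Efficiency = (Q_useful / Q_fuel) * 100
Efficiency = (22490 / 49229) * 100
Efficiency = 0.4568 * 100 = 45.68%


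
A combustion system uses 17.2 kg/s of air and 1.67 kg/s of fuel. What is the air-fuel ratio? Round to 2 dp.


AFR = m_air / m_fuel
AFR = 17.2 / 1.67 = 10.30


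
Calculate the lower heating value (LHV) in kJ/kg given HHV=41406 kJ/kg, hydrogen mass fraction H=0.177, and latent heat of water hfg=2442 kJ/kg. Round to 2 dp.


LHV = HHV - hfg * 9 * H
Water correction = 2442 * 9 * 0.177 = 3890.106 kJ/kg
LHV = 41406 - 3890.106 = 37515.89 kJ/kg


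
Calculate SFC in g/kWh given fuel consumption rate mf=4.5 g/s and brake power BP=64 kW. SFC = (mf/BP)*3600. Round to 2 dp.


SFC = (mf / BP) * 3600
Rate = 4.5 / 64 = 0.070313 g/(s*kW)
SFC = 0.070313 * 3600 = 253.13 g/kWh


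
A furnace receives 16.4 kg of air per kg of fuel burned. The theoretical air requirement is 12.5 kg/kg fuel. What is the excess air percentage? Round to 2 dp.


Excess air = actual - stoichiometric = 16.4 - 12.5 = 3.90 kg/kg fuel
Excess air % = (excess / stoich) * 100 = (3.90 / 12.5) * 100 = 31.20%


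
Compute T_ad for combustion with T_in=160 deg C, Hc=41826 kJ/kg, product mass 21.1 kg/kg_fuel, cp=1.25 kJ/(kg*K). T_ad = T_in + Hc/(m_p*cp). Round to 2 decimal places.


T_ad = T_in + Hc / (m_p * cp)
Denominator = 21.1 * 1.25 = 26.3750
Temperature rise = 41826 / 26.3750 = 1585.82 K
T_ad = 160 + 1585.82 = 1745.82 deg C


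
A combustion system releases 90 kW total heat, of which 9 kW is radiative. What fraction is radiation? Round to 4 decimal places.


f_rad = Q_rad / Q_total
f_rad = 9 / 90 = 0.1000


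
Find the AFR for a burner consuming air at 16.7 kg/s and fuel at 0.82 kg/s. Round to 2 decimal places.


AFR = m_air / m_fuel
AFR = 16.7 / 0.82 = 20.37


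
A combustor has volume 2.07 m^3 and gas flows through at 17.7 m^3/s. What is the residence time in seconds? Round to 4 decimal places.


tau = V / Q_flow
tau = 2.07 / 17.7 = 0.1169 s


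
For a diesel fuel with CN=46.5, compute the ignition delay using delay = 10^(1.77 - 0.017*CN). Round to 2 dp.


delay = 10^(1.77 - 0.017*CN)
Exponent = 1.77 - 0.017*46.5 = 0.9795
delay = 10^0.9795 = 9.54 ms


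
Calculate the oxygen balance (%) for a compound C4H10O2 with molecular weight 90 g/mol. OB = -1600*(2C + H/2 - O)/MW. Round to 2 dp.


OB = -1600 * (2C + H/2 - O) / MW
Inner = 2*4 + 10/2 - 2 = 11.00
OB = -1600 * 11.00 / 90 = -195.56%


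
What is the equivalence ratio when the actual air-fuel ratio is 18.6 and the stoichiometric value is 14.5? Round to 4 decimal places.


phi = AFR_stoich / AFR_actual
phi = 14.5 / 18.6 = 0.7796


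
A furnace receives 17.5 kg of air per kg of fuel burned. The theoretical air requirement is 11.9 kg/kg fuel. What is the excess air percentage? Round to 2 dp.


Excess air = actual - stoichiometric = 17.5 - 11.9 = 5.60 kg/kg fuel
Excess air % = (excess / stoich) * 100 = (5.60 / 11.9) * 100 = 47.06%


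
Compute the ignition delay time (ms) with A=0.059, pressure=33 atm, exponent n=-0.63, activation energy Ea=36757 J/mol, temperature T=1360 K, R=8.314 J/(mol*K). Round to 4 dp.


tau = A * P^n * exp(Ea/(R*T))
P^n = 33^(-0.63) = 0.11049337
Ea/(R*T) = 36757/(8.314*1360) = 3.250807
exp(Ea/(R*T)) = 25.811150
tau = 0.059 * 0.11049337 * 25.811150 = 0.1683 ms


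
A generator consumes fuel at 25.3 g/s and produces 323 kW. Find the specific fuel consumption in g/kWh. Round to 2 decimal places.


SFC = (mf / BP) * 3600
Rate = 25.3 / 323 = 0.078328 g/(s*kW)
SFC = 0.078328 * 3600 = 281.98 g/kWh


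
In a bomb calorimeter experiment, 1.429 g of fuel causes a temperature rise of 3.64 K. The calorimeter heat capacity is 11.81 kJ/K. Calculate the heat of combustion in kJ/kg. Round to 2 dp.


Hc = C_cal * delta_T / m_fuel
Q_released = 11.81 * 3.64 = 42.9884 kJ
m_fuel = 1.429 g = 1.429/1000 kg = 0.001429 kg
Hc = 42.9884 / 0.001429 = 30082.86 kJ/kg


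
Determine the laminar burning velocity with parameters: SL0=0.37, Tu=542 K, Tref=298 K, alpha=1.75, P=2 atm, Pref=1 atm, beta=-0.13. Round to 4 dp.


SL = SL0 * (Tu/Tref)^alpha * (P/Pref)^beta
T ratio = 542/298 = 1.81879195
(T ratio)^alpha = 1.81879195^1.75 = 2.848527
(P/Pref)^beta = 2^(-0.13) = 0.913831
SL = 0.37 * 2.848527 * 0.913831 = 0.9631 m/s


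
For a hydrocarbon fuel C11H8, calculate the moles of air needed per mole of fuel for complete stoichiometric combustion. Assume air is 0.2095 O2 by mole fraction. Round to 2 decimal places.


Balanced combustion: C11H8 + 13 O2 -> 11 CO2 + 4 H2O
O2 needed = C + H/4 = 11 + 8/4 = 13.00 moles
Air moles = O2 / 0.2095 = 13.00 / 0.2095 = 62.05 moles air


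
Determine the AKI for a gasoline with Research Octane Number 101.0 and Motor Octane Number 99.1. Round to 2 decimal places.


AKI = (RON + MON) / 2
AKI = (101.0 + 99.1) / 2
AKI = 200.1 / 2 = 100.05


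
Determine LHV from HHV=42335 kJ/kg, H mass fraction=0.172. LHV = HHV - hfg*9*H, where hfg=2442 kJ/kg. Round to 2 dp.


LHV = HHV - hfg * 9 * H
Water correction = 2442 * 9 * 0.172 = 3780.216 kJ/kg
LHV = 42335 - 3780.216 = 38554.78 kJ/kg


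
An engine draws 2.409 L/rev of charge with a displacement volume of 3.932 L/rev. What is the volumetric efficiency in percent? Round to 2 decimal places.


eta_v = (V_actual / V_disp) * 100
Ratio = 2.409 / 3.932 = 0.6127
eta_v = 0.6127 * 100 = 61.27%


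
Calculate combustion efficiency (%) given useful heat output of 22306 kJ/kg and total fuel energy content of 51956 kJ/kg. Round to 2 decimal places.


Efficiency = (Q_useful / Q_fuel) * 100
Efficiency = (22306 / 51956) * 100
Efficiency = 0.4293 * 100 = 42.93%


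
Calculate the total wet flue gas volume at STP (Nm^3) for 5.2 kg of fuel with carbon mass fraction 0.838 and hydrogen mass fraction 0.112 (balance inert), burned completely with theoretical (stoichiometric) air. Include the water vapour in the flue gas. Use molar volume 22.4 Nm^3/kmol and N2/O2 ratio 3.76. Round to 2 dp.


Per kg fuel: CO2 = (C/12 kmol)*22.4 = (0.838/12)*22.4 = 1.56427 Nm^3
Per kg fuel: H2O = (H/2 kmol)*22.4 = (0.112/2)*22.4 = 1.25440 Nm^3
O2 needed per kg fuel = C/12 + H/4 = 0.838/12 + 0.112/4 = 0.09783333 kmol
Per kg fuel: N2 = O2*3.76*22.4 = 0.09783333*3.76*22.4 = 8.23991 Nm^3
Total per kg = 1.56427 + 1.25440 + 8.23991 = 11.05858 Nm^3
Total = 11.05858 * 5.2 = 57.50 Nm^3


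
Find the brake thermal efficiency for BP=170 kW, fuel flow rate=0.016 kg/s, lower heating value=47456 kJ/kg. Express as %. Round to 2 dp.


eta_BTE = (BP / (mf * LHV)) * 100
Denominator = 0.016 * 47456 = 759.2960 kW
eta_BTE = (170 / 759.2960) * 100 = 22.39%


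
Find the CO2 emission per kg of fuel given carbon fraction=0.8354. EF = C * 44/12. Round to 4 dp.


EF = C_frac * (M_CO2 / M_C)
EF = 0.8354 * (44/12)
EF = 0.8354 * 3.666667 = 3.0631 kg_CO2/kg_fuel


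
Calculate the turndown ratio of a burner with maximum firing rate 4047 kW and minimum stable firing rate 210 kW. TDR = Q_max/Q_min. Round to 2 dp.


TDR = Q_max / Q_min
TDR = 4047 / 210 = 19.27


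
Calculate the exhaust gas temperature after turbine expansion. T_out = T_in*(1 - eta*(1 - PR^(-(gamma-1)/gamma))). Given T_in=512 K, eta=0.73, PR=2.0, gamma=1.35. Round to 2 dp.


T_out = T_in * (1 - eta * (1 - PR^(-(gamma-1)/gamma)))
Exponent = -(1.35-1)/1.35 = -0.25925926
PR^exp = 2.0^(-0.25925926) = 0.83551680
Factor = 1 - 0.73*(1 - 0.83551680) = 0.87992726
T_out = 512 * 0.87992726 = 450.52 K


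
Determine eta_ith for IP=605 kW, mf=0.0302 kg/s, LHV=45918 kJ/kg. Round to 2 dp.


eta_ith = (IP / (mf * LHV)) * 100
Denominator = 0.0302 * 45918 = 1386.7236 kW
eta_ith = (605 / 1386.7236) * 100 = 43.63%


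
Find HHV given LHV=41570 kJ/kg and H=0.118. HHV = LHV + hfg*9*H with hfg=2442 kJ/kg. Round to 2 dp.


HHV = LHV + hfg * 9 * H
Water addition = 2442 * 9 * 0.118 = 2593.404 kJ/kg
HHV = 41570 + 2593.404 = 44163.40 kJ/kg


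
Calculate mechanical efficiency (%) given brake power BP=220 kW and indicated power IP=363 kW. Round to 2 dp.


eta_mech = (BP / IP) * 100
Ratio = 220 / 363 = 0.6061
eta_mech = 0.6061 * 100 = 60.61%


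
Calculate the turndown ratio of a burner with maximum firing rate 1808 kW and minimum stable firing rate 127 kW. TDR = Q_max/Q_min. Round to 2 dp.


TDR = Q_max / Q_min
TDR = 1808 / 127 = 14.24


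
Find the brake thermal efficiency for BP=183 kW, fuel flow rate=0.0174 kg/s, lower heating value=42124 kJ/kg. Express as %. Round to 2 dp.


eta_BTE = (BP / (mf * LHV)) * 100
Denominator = 0.0174 * 42124 = 732.9576 kW
eta_BTE = (183 / 732.9576) * 100 = 24.97%


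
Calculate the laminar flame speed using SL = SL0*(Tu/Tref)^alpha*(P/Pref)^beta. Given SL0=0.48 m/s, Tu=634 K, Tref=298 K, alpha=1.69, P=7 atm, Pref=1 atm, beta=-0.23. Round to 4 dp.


SL = SL0 * (Tu/Tref)^alpha * (P/Pref)^beta
T ratio = 634/298 = 2.12751678
(T ratio)^alpha = 2.12751678^1.69 = 3.581833
(P/Pref)^beta = 7^(-0.23) = 0.639186
SL = 0.48 * 3.581833 * 0.639186 = 1.0989 m/s


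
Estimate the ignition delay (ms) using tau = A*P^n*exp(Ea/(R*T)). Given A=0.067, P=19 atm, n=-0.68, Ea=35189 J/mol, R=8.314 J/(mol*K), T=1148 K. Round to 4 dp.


tau = A * P^n * exp(Ea/(R*T))
P^n = 19^(-0.68) = 0.13503537
Ea/(R*T) = 35189/(8.314*1148) = 3.686846
exp(Ea/(R*T)) = 39.918751
tau = 0.067 * 0.13503537 * 39.918751 = 0.3612 ms


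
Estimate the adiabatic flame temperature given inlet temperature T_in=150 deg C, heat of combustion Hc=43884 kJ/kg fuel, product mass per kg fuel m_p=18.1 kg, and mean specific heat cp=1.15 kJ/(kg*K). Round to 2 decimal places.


T_ad = T_in + Hc / (m_p * cp)
Denominator = 18.1 * 1.15 = 20.8150
Temperature rise = 43884 / 20.8150 = 2108.29 K
T_ad = 150 + 2108.29 = 2258.29 deg C


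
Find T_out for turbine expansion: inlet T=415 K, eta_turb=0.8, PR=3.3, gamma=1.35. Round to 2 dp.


T_out = T_in * (1 - eta * (1 - PR^(-(gamma-1)/gamma)))
Exponent = -(1.35-1)/1.35 = -0.25925926
PR^exp = 3.3^(-0.25925926) = 0.73378775
Factor = 1 - 0.8*(1 - 0.73378775) = 0.78703020
T_out = 415 * 0.78703020 = 326.62 K


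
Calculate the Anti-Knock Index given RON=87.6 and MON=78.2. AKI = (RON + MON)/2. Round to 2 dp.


AKI = (RON + MON) / 2
AKI = (87.6 + 78.2) / 2
AKI = 165.8 / 2 = 82.90


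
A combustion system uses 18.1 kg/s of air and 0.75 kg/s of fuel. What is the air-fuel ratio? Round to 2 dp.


AFR = m_air / m_fuel
AFR = 18.1 / 0.75 = 24.13


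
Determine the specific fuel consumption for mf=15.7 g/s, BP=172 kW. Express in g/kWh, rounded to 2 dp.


SFC = (mf / BP) * 3600
Rate = 15.7 / 172 = 0.091279 g/(s*kW)
SFC = 0.091279 * 3600 = 328.60 g/kWh


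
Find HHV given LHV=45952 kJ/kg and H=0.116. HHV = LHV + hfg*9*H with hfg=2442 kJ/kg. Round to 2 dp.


HHV = LHV + hfg * 9 * H
Water addition = 2442 * 9 * 0.116 = 2549.448 kJ/kg
HHV = 45952 + 2549.448 = 48501.45 kJ/kg


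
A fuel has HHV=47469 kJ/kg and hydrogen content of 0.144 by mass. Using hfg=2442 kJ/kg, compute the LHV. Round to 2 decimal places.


LHV = HHV - hfg * 9 * H
Water correction = 2442 * 9 * 0.144 = 3164.832 kJ/kg
LHV = 47469 - 3164.832 = 44304.17 kJ/kg
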